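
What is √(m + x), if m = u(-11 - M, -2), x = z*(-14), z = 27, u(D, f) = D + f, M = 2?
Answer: I*√393 ≈ 19.824*I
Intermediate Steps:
x = -378 (x = 27*(-14) = -378)
m = -15 (m = (-11 - 1*2) - 2 = (-11 - 2) - 2 = -13 - 2 = -15)
√(m + x) = √(-15 - 378) = √(-393) = I*√393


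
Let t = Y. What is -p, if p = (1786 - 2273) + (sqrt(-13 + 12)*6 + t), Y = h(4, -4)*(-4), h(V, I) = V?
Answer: 503 - 6*I ≈ 503.0 - 6.0*I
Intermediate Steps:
Y = -16 (Y = 4*(-4) = -16)
t = -16
p = -503 + 6*I (p = (1786 - 2273) + (sqrt(-13 + 12)*6 - 16) = -487 + (sqrt(-1)*6 - 16) = -487 + (I*6 - 16) = -487 + (6*I - 16) = -487 + (-16 + 6*I) = -503 + 6*I ≈ -503.0 + 6.0*I)
-p = -(-503 + 6*I) = 503 - 6*I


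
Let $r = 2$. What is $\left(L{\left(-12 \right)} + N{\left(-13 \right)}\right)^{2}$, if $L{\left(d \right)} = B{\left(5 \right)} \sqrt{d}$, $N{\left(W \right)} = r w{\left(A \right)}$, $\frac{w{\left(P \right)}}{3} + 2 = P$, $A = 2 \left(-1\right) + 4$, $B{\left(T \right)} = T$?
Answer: $-300$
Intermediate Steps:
$A = 2$ ($A = -2 + 4 = 2$)
$w{\left(P \right)} = -6 + 3 P$
$N{\left(W \right)} = 0$ ($N{\left(W \right)} = 2 \left(-6 + 3 \cdot 2\right) = 2 \left(-6 + 6\right) = 2 \cdot 0 = 0$)
$L{\left(d \right)} = 5 \sqrt{d}$
$\left(L{\left(-12 \right)} + N{\left(-13 \right)}\right)^{2} = \left(5 \sqrt{-12} + 0\right)^{2} = \left(5 \cdot 2 i \sqrt{3} + 0\right)^{2} = \left(10 i \sqrt{3} + 0\right)^{2} = \left(10 i \sqrt{3}\right)^{2} = -300$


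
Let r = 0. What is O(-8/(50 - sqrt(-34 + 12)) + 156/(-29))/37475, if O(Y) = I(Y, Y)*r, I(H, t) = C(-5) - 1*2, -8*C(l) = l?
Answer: 0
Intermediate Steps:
C(l) = -l/8
I(H, t) = -11/8 (I(H, t) = -1/8*(-5) - 1*2 = 5/8 - 2 = -11/8)
O(Y) = 0 (O(Y) = -11/8*0 = 0)
O(-8/(50 - sqrt(-34 + 12)) + 156/(-29))/37475 = 0/37475 = 0*(1/37475) = 0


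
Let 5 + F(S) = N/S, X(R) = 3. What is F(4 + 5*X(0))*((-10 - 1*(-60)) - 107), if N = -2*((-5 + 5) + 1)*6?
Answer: 321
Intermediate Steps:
N = -12 (N = -2*(0 + 1)*6 = -2*1*6 = -2*6 = -12)
F(S) = -5 - 12/S
F(4 + 5*X(0))*((-10 - 1*(-60)) - 107) = (-5 - 12/(4 + 5*3))*((-10 - 1*(-60)) - 107) = (-5 - 12/(4 + 15))*((-10 + 60) - 107) = (-5 - 12/19)*(50 - 107) = (-5 - 12*1/19)*(-57) = (-5 - 12/19)*(-57) = -107/19*(-57) = 321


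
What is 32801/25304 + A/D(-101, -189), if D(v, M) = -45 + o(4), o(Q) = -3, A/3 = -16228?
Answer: 25697383/25304 ≈ 1015.5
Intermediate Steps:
A = -48684 (A = 3*(-16228) = -48684)
D(v, M) = -48 (D(v, M) = -45 - 3 = -48)
32801/25304 + A/D(-101, -189) = 32801/25304 - 48684/(-48) = 32801*(1/25304) - 48684*(-1/48) = 32801/25304 + 4057/4 = 25697383/25304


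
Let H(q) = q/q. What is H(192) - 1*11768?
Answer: -11767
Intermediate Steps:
H(q) = 1
H(192) - 1*11768 = 1 - 1*11768 = 1 - 11768 = -11767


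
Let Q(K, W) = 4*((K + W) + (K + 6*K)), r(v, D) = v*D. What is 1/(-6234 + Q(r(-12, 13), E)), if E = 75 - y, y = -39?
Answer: -1/10770 ≈ -9.2851e-5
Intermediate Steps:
r(v, D) = D*v
E = 114 (E = 75 - 1*(-39) = 75 + 39 = 114)
Q(K, W) = 4*W + 32*K (Q(K, W) = 4*((K + W) + 7*K) = 4*(W + 8*K) = 4*W + 32*K)
1/(-6234 + Q(r(-12, 13), E)) = 1/(-6234 + (4*114 + 32*(13*(-12)))) = 1/(-6234 + (456 + 32*(-156))) = 1/(-6234 + (456 - 4992)) = 1/(-6234 - 4536) = 1/(-10770) = -1/10770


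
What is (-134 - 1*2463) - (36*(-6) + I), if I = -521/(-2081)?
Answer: -4955382/2081 ≈ -2381.3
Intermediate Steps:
I = 521/2081 (I = -521*(-1/2081) = 521/2081 ≈ 0.25036)
(-134 - 1*2463) - (36*(-6) + I) = (-134 - 1*2463) - (36*(-6) + 521/2081) = (-134 - 2463) - (-216 + 521/2081) = -2597 - 1*(-448975/2081) = -2597 + 448975/2081 = -4955382/2081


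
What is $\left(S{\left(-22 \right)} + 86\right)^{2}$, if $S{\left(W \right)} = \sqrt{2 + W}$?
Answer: $7376 + 344 i \sqrt{5} \approx 7376.0 + 769.21 i$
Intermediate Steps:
$\left(S{\left(-22 \right)} + 86\right)^{2} = \left(\sqrt{2 - 22} + 86\right)^{2} = \left(\sqrt{-20} + 86\right)^{2} = \left(2 i \sqrt{5} + 86\right)^{2} = \left(86 + 2 i \sqrt{5}\right)^{2}$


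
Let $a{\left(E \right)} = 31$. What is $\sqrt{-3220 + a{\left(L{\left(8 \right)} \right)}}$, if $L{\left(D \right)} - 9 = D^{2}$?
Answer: $i \sqrt{3189} \approx 56.471 i$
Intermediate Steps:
$L{\left(D \right)} = 9 + D^{2}$
$\sqrt{-3220 + a{\left(L{\left(8 \right)} \right)}} = \sqrt{-3220 + 31} = \sqrt{-3189} = i \sqrt{3189}$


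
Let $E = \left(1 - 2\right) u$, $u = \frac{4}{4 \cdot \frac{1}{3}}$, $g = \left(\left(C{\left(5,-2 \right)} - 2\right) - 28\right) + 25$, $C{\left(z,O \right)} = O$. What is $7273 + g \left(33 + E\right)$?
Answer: $7063$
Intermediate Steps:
$g = -7$ ($g = \left(\left(-2 - 2\right) - 28\right) + 25 = \left(-4 - 28\right) + 25 = -32 + 25 = -7$)
$u = 3$ ($u = \frac{4}{4 \cdot \frac{1}{3}} = \frac{4}{\frac{4}{3}} = 4 \cdot \frac{3}{4} = 3$)
$E = -3$ ($E = \left(1 - 2\right) 3 = \left(-1\right) 3 = -3$)
$7273 + g \left(33 + E\right) = 7273 - 7 \left(33 - 3\right) = 7273 - 210 = 7063$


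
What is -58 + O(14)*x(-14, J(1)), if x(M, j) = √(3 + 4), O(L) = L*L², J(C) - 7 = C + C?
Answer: -58 + 2744*√7 ≈ 7201.9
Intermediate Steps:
J(C) = 7 + 2*C (J(C) = 7 + (C + C) = 7 + 2*C)
O(L) = L³
x(M, j) = √7
-58 + O(14)*x(-14, J(1)) = -58 + 14³*√7 = -58 + 2744*√7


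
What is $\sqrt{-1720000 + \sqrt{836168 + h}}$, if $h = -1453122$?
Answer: $\sqrt{-1720000 + i \sqrt{616954}} \approx 0.299 + 1311.5 i$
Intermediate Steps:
$\sqrt{-1720000 + \sqrt{836168 + h}} = \sqrt{-1720000 + \sqrt{836168 - 1453122}} = \sqrt{-1720000 + \sqrt{-616954}} = \sqrt{-1720000 + i \sqrt{616954}}$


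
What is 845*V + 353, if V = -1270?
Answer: -1072797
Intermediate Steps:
845*V + 353 = 845*(-1270) + 353 = -1073150 + 353 = -1072797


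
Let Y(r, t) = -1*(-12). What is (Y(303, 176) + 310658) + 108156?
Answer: 418826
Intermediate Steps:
Y(r, t) = 12
(Y(303, 176) + 310658) + 108156 = (12 + 310658) + 108156 = 310670 + 108156 = 418826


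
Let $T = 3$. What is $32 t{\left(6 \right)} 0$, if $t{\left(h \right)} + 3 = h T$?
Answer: $0$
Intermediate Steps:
$t{\left(h \right)} = -3 + 3 h$ ($t{\left(h \right)} = -3 + h 3 = -3 + 3 h$)
$32 t{\left(6 \right)} 0 = 32 \left(-3 + 3 \cdot 6\right) 0 = 32 \left(-3 + 18\right) 0 = 32 \cdot 15 \cdot 0 = 480 \cdot 0 = 0$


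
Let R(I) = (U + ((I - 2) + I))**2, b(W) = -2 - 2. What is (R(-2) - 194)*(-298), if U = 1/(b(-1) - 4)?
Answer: 1492235/32 ≈ 46632.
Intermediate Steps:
b(W) = -4
U = -1/8 (U = 1/(-4 - 4) = 1/(-8) = -1/8 ≈ -0.12500)
R(I) = (-17/8 + 2*I)**2 (R(I) = (-1/8 + ((I - 2) + I))**2 = (-1/8 + ((-2 + I) + I))**2 = (-1/8 + (-2 + 2*I))**2 = (-17/8 + 2*I)**2)
(R(-2) - 194)*(-298) = ((-17 + 16*(-2))**2/64 - 194)*(-298) = ((-17 - 32)**2/64 - 194)*(-298) = ((1/64)*(-49)**2 - 194)*(-298) = ((1/64)*2401 - 194)*(-298) = (2401/64 - 194)*(-298) = -10015/64*(-298) = 1492235/32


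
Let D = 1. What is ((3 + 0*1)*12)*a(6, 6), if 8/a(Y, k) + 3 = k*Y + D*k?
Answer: 96/13 ≈ 7.3846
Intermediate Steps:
a(Y, k) = 8/(-3 + k + Y*k) (a(Y, k) = 8/(-3 + (k*Y + 1*k)) = 8/(-3 + (Y*k + k)) = 8/(-3 + (k + Y*k)) = 8/(-3 + k + Y*k))
((3 + 0*1)*12)*a(6, 6) = ((3 + 0*1)*12)*(8/(-3 + 6 + 6*6)) = ((3 + 0)*12)*(8/(-3 + 6 + 36)) = (3*12)*(8/39) = 36*(8*(1/39)) = 36*(8/39) = 96/13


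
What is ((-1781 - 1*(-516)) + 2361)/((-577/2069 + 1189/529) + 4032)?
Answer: 149946637/551897855 ≈ 0.27169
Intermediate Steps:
((-1781 - 1*(-516)) + 2361)/((-577/2069 + 1189/529) + 4032) = ((-1781 + 516) + 2361)/((-577*1/2069 + 1189*(1/529)) + 4032) = (-1265 + 2361)/((-577/2069 + 1189/529) + 4032) = 1096/(2154808/1094501 + 4032) = 1096/(4415182840/1094501) = 1096*(1094501/4415182840) = 149946637/551897855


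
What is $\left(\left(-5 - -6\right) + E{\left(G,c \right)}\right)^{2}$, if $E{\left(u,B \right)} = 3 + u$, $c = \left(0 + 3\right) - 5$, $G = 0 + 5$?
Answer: $81$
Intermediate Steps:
$G = 5$
$c = -2$ ($c = 3 - 5 = -2$)
$\left(\left(-5 - -6\right) + E{\left(G,c \right)}\right)^{2} = \left(\left(-5 - -6\right) + \left(3 + 5\right)\right)^{2} = \left(\left(-5 + 6\right) + 8\right)^{2} = \left(1 + 8\right)^{2} = 9^{2} = 81$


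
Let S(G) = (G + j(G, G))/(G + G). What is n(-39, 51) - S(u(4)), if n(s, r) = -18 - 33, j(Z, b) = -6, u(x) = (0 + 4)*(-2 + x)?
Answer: -409/8 ≈ -51.125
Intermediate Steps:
u(x) = -8 + 4*x (u(x) = 4*(-2 + x) = -8 + 4*x)
n(s, r) = -51
S(G) = (-6 + G)/(2*G) (S(G) = (G - 6)/(G + G) = (-6 + G)/((2*G)) = (-6 + G)*(1/(2*G)) = (-6 + G)/(2*G))
n(-39, 51) - S(u(4)) = -51 - (-6 + (-8 + 4*4))/(2*(-8 + 4*4)) = -51 - (-6 + (-8 + 16))/(2*(-8 + 16)) = -51 - (-6 + 8)/(2*8) = -51 - 2/(2*8) = -51 - 1*1/8 = -51 - 1/8 = -409/8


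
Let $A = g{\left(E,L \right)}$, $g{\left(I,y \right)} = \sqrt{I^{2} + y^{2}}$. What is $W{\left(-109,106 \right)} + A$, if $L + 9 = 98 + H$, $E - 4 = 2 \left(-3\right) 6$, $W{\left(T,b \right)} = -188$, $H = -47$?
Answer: $-188 + 2 \sqrt{697} \approx -135.2$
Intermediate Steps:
$E = -32$ ($E = 4 + 2 \left(-3\right) 6 = 4 - 36 = -32$)
$L = 42$ ($L = -9 + \left(98 - 47\right) = -9 + 51 = 42$)
$A = 2 \sqrt{697}$ ($A = \sqrt{\left(-32\right)^{2} + 42^{2}} = \sqrt{1024 + 1764} = \sqrt{2788} = 2 \sqrt{697} \approx 52.802$)
$W{\left(-109,106 \right)} + A = -188 + 2 \sqrt{697}$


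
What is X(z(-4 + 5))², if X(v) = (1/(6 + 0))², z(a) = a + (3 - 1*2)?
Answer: 1/1296 ≈ 0.00077160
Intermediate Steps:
z(a) = 1 + a (z(a) = a + (3 - 2) = a + 1 = 1 + a)
X(v) = 1/36 (X(v) = (1/6)² = (⅙)² = 1/36)
X(z(-4 + 5))² = (1/36)² = 1/1296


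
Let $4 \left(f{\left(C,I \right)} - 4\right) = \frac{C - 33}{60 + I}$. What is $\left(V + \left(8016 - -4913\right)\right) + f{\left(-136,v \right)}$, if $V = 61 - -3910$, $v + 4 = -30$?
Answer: $\frac{135219}{8} \approx 16902.0$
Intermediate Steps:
$v = -34$ ($v = -4 - 30 = -34$)
$f{\left(C,I \right)} = 4 + \frac{-33 + C}{4 \left(60 + I\right)}$ ($f{\left(C,I \right)} = 4 + \frac{\left(C - 33\right) \frac{1}{60 + I}}{4} = 4 + \frac{\left(-33 + C\right) \frac{1}{60 + I}}{4} = 4 + \frac{\frac{1}{60 + I} \left(-33 + C\right)}{4} = 4 + \frac{-33 + C}{4 \left(60 + I\right)}$)
$V = 3971$ ($V = 61 + 3910 = 3971$)
$\left(V + \left(8016 - -4913\right)\right) + f{\left(-136,v \right)} = \left(3971 + \left(8016 - -4913\right)\right) + \frac{927 - 136 + 16 \left(-34\right)}{4 \left(60 - 34\right)} = \left(3971 + \left(8016 + 4913\right)\right) + \frac{927 - 136 - 544}{4 \cdot 26} = \left(3971 + 12929\right) + \frac{1}{4} \cdot \frac{1}{26} \cdot 247 = 16900 + \frac{19}{8} = \frac{135219}{8}$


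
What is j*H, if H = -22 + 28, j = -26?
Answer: -156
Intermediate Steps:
H = 6
j*H = -26*6 = -156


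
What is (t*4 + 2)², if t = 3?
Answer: 196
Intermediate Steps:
(t*4 + 2)² = (3*4 + 2)² = (12 + 2)² = 14² = 196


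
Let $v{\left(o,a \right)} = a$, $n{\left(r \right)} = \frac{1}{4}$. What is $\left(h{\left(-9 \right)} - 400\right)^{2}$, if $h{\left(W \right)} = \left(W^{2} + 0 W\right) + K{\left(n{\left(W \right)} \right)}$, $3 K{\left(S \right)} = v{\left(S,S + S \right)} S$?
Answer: $\frac{58599025}{576} \approx 1.0173 \cdot 10^{5}$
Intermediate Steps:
$n{\left(r \right)} = \frac{1}{4}$
$K{\left(S \right)} = \frac{2 S^{2}}{3}$ ($K{\left(S \right)} = \frac{\left(S + S\right) S}{3} = \frac{2 S S}{3} = \frac{2 S^{2}}{3}$)
$h{\left(W \right)} = \frac{1}{24} + W^{2}$ ($h{\left(W \right)} = \left(W^{2} + 0 W\right) + \frac{2}{3 \cdot 16} = \left(W^{2} + 0\right) + \frac{2}{3} \cdot \frac{1}{16} = W^{2} + \frac{1}{24} = \frac{1}{24} + W^{2}$)
$\left(h{\left(-9 \right)} - 400\right)^{2} = \left(\left(\frac{1}{24} + \left(-9\right)^{2}\right) - 400\right)^{2} = \left(\left(\frac{1}{24} + 81\right) - 400\right)^{2} = \left(\frac{1945}{24} - 400\right)^{2} = \left(- \frac{7655}{24}\right)^{2} = \frac{58599025}{576}$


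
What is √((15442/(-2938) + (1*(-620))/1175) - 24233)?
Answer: I*√2888618163882490/345215 ≈ 155.69*I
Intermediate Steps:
√((15442/(-2938) + (1*(-620))/1175) - 24233) = √((15442*(-1/2938) - 620*1/1175) - 24233) = √((-7721/1469 - 124/235) - 24233) = √(-1996591/345215 - 24233) = √(-8367591686/345215) = I*√2888618163882490/345215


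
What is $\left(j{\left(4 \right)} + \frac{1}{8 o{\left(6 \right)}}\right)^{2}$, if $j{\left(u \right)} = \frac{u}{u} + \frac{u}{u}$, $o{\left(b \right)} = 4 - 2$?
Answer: $\frac{1089}{256} \approx 4.2539$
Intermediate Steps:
$o{\left(b \right)} = 2$
$j{\left(u \right)} = 2$ ($j{\left(u \right)} = 1 + 1 = 2$)
$\left(j{\left(4 \right)} + \frac{1}{8 o{\left(6 \right)}}\right)^{2} = \left(2 + \frac{1}{8 \cdot 2}\right)^{2} = \left(2 + \frac{1}{8} \cdot \frac{1}{2}\right)^{2} = \left(2 + \frac{1}{16}\right)^{2} = \left(\frac{33}{16}\right)^{2} = \frac{1089}{256}$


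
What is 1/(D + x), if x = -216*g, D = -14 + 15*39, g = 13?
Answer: -1/2237 ≈ -0.00044703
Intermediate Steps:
D = 571 (D = -14 + 585 = 571)
x = -2808 (x = -216*13 = -2808)
1/(D + x) = 1/(571 - 2808) = 1/(-2237) = -1/2237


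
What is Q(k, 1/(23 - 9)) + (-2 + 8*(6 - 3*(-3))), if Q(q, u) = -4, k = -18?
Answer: 114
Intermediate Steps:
Q(k, 1/(23 - 9)) + (-2 + 8*(6 - 3*(-3))) = -4 + (-2 + 8*(6 - 3*(-3))) = -4 + (-2 + 8*(6 + 9)) = -4 + (-2 + 8*15) = -4 + (-2 + 120) = -4 + 118 = 114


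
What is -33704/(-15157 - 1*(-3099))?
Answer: 16852/6029 ≈ 2.7952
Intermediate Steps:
-33704/(-15157 - 1*(-3099)) = -33704/(-15157 + 3099) = -33704/(-12058) = -33704*(-1/12058) = 16852/6029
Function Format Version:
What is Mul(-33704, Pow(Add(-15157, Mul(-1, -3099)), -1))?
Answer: Rational(16852, 6029) ≈ 2.7952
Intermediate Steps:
Mul(-33704, Pow(Add(-15157, Mul(-1, -3099)), -1)) = Mul(-33704, Pow(Add(-15157, 3099), -1)) = Mul(-33704, Pow(-12058, -1)) = Mul(-33704, Rational(-1, 12058)) = Rational(16852, 6029)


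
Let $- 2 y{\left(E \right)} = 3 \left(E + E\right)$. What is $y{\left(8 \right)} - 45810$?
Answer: $-45834$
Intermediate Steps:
$y{\left(E \right)} = - 3 E$ ($y{\left(E \right)} = - \frac{3 \left(E + E\right)}{2} = - \frac{3 \cdot 2 E}{2} = - \frac{6 E}{2} = - 3 E$)
$y{\left(8 \right)} - 45810 = \left(-3\right) 8 - 45810 = -24 - 45810 = -45834$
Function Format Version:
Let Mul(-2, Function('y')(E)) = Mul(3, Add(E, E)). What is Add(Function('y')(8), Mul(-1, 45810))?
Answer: -45834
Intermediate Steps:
Function('y')(E) = Mul(-3, E) (Function('y')(E) = Mul(Rational(-1, 2), Mul(3, Add(E, E))) = Mul(Rational(-1, 2), Mul(3, Mul(2, E))) = Mul(Rational(-1, 2), Mul(6, E)) = Mul(-3, E))
Add(Function('y')(8), Mul(-1, 45810)) = Add(Mul(-3, 8), Mul(-1, 45810)) = Add(-24, -45810) = -45834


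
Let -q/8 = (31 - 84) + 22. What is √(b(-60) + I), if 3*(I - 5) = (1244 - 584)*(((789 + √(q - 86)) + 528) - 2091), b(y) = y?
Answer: √(-170335 + 1980*√2) ≈ 409.31*I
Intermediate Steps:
q = 248 (q = -8*((31 - 84) + 22) = -8*(-53 + 22) = -8*(-31) = 248)
I = -170275 + 1980*√2 (I = 5 + ((1244 - 584)*(((789 + √(248 - 86)) + 528) - 2091))/3 = 5 + (660*(((789 + √162) + 528) - 2091))/3 = 5 + (660*(((789 + 9*√2) + 528) - 2091))/3 = 5 + (660*((1317 + 9*√2) - 2091))/3 = 5 + (660*(-774 + 9*√2))/3 = 5 + (-510840 + 5940*√2)/3 = 5 + (-170280 + 1980*√2) = -170275 + 1980*√2 ≈ -1.6747e+5)
√(b(-60) + I) = √(-60 + (-170275 + 1980*√2)) = √(-170335 + 1980*√2)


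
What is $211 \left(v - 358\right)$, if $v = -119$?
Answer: $-100647$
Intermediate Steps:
$211 \left(v - 358\right) = 211 \left(-119 - 358\right) = 211 \left(-477\right) = -100647$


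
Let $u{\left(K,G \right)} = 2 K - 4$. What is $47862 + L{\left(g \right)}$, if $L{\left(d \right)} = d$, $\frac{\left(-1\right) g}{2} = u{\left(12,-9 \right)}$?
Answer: $47822$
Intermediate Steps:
$u{\left(K,G \right)} = -4 + 2 K$ ($u{\left(K,G \right)} = 2 K - 4 = -4 + 2 K$)
$g = -40$ ($g = - 2 \left(-4 + 2 \cdot 12\right) = - 2 \left(-4 + 24\right) = \left(-2\right) 20 = -40$)
$47862 + L{\left(g \right)} = 47862 - 40 = 47822$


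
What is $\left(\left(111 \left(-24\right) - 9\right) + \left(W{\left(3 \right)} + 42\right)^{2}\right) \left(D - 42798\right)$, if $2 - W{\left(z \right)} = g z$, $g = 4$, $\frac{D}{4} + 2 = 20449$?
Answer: $-64294510$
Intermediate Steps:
$D = 81788$ ($D = -8 + 4 \cdot 20449 = -8 + 81796 = 81788$)
$W{\left(z \right)} = 2 - 4 z$
$\left(\left(111 \left(-24\right) - 9\right) + \left(W{\left(3 \right)} + 42\right)^{2}\right) \left(D - 42798\right) = \left(\left(111 \left(-24\right) - 9\right) + \left(\left(2 - 12\right) + 42\right)^{2}\right) \left(81788 - 42798\right) = \left(\left(-2664 - 9\right) + \left(\left(2 - 12\right) + 42\right)^{2}\right) 38990 = \left(-2673 + \left(-10 + 42\right)^{2}\right) 38990 = \left(-2673 + 32^{2}\right) 38990 = \left(-2673 + 1024\right) 38990 = \left(-1649\right) 38990 = -64294510$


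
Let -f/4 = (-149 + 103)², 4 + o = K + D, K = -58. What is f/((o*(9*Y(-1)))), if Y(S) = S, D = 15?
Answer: -8464/423 ≈ -20.009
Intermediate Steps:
o = -47 (o = -4 + (-58 + 15) = -4 - 43 = -47)
f = -8464 (f = -4*(-149 + 103)² = -4*(-46)² = -4*2116 = -8464)
f/((o*(9*Y(-1)))) = -8464/((-423*(-1))) = -8464/((-47*(-9))) = -8464/423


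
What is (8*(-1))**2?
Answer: 64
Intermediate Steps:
(8*(-1))**2 = (-8)**2 = 64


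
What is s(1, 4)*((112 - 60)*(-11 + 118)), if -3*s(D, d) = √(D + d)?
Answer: -5564*√5/3 ≈ -4147.2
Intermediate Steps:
s(D, d) = -√(D + d)/3
s(1, 4)*((112 - 60)*(-11 + 118)) = (-√(1 + 4)/3)*((112 - 60)*(-11 + 118)) = (-√5/3)*(52*107) = -√5/3*5564 = -5564*√5/3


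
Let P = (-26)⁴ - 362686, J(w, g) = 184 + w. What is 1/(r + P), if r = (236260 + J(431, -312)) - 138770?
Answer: 1/192395 ≈ 5.1976e-6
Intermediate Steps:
P = 94290 (P = 456976 - 362686 = 94290)
r = 98105 (r = (236260 + (184 + 431)) - 138770 = (236260 + 615) - 138770 = 236875 - 138770 = 98105)
1/(r + P) = 1/(98105 + 94290) = 1/192395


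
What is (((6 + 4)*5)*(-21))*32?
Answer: -33600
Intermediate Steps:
(((6 + 4)*5)*(-21))*32 = ((10*5)*(-21))*32 = (50*(-21))*32 = -1050*32 = -33600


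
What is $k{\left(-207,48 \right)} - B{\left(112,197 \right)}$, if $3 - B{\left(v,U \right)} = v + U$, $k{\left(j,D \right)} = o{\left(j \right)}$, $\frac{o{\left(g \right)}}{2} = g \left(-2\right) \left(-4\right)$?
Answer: $-3006$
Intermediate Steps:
$o{\left(g \right)} = 16 g$ ($o{\left(g \right)} = 2 g \left(-2\right) \left(-4\right) = 2 - 2 g \left(-4\right) = 2 \cdot 8 g = 16 g$)
$k{\left(j,D \right)} = 16 j$
$B{\left(v,U \right)} = 3 - U - v$ ($B{\left(v,U \right)} = 3 - \left(v + U\right) = 3 - \left(U + v\right) = 3 - U - v$)
$k{\left(-207,48 \right)} - B{\left(112,197 \right)} = 16 \left(-207\right) - \left(3 - 197 - 112\right) = -3312 - \left(3 - 197 - 112\right) = -3312 - -306 = -3312 + 306 = -3006$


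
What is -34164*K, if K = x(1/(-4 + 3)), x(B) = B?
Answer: 34164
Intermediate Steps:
K = -1 (K = 1/(-4 + 3) = 1/(-1) = -1)
-34164*K = -34164*(-1) = 34164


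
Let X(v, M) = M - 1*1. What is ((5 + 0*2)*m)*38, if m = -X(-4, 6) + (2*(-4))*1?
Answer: -2470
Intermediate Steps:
X(v, M) = -1 + M (X(v, M) = M - 1 = -1 + M)
m = -13 (m = -(-1 + 6) + (2*(-4))*1 = -1*5 - 8*1 = -5 - 8 = -13)
((5 + 0*2)*m)*38 = ((5 + 0*2)*(-13))*38 = ((5 + 0)*(-13))*38 = (5*(-13))*38 = -65*38 = -2470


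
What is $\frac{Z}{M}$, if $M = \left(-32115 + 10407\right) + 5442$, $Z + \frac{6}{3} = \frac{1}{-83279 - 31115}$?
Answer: $\frac{76263}{620244268} \approx 0.00012296$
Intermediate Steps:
$Z = - \frac{228789}{114394}$ ($Z = -2 + \frac{1}{-83279 - 31115} = -2 + \frac{1}{-114394} = -2 - \frac{1}{114394} = - \frac{228789}{114394} \approx -2.0$)
$M = -16266$ ($M = -21708 + 5442 = -16266$)
$\frac{Z}{M} = - \frac{228789}{114394 \left(-16266\right)} = \left(- \frac{228789}{114394}\right) \left(- \frac{1}{16266}\right) = \frac{76263}{620244268}$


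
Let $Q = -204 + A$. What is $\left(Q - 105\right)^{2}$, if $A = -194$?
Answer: $253009$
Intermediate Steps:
$Q = -398$ ($Q = -204 - 194 = -398$)
$\left(Q - 105\right)^{2} = \left(-398 - 105\right)^{2} = \left(-503\right)^{2} = 253009$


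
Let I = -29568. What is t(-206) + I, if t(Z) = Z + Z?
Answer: -29980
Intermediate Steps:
t(Z) = 2*Z
t(-206) + I = 2*(-206) - 29568 = -412 - 29568 = -29980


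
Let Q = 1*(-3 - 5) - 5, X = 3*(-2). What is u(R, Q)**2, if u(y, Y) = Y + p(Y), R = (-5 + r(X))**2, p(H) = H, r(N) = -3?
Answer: 676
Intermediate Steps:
X = -6
Q = -13 (Q = 1*(-8) - 5 = -8 - 5 = -13)
R = 64 (R = (-5 - 3)**2 = (-8)**2 = 64)
u(y, Y) = 2*Y (u(y, Y) = Y + Y = 2*Y)
u(R, Q)**2 = (2*(-13))**2 = (-26)**2 = 676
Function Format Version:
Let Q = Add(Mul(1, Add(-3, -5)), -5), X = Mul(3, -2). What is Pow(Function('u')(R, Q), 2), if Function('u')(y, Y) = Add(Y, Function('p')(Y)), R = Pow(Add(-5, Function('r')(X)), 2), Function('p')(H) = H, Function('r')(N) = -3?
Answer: 676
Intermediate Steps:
X = -6
Q = -13 (Q = Add(Mul(1, -8), -5) = Add(-8, -5) = -13)
R = 64 (R = Pow(Add(-5, -3), 2) = Pow(-8, 2) = 64)
Function('u')(y, Y) = Mul(2, Y) (Function('u')(y, Y) = Add(Y, Y) = Mul(2, Y))
Pow(Function('u')(R, Q), 2) = Pow(Mul(2, -13), 2) = Pow(-26, 2) = 676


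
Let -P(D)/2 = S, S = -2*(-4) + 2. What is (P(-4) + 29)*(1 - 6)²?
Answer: 225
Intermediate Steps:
S = 10 (S = 8 + 2 = 10)
P(D) = -20 (P(D) = -2*10 = -20)
(P(-4) + 29)*(1 - 6)² = (-20 + 29)*(1 - 6)² = 9*(-5)² = 9*25 = 225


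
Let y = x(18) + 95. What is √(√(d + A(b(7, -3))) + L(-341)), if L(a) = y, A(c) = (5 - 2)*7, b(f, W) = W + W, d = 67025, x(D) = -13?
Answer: √(82 + √67046) ≈ 18.464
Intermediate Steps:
b(f, W) = 2*W
A(c) = 21 (A(c) = 3*7 = 21)
y = 82 (y = -13 + 95 = 82)
L(a) = 82
√(√(d + A(b(7, -3))) + L(-341)) = √(√(67025 + 21) + 82) = √(√67046 + 82) = √(82 + √67046)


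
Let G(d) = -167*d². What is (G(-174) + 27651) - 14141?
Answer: -5042582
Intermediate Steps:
(G(-174) + 27651) - 14141 = (-167*(-174)² + 27651) - 14141 = (-167*30276 + 27651) - 14141 = (-5056092 + 27651) - 14141 = -5028441 - 14141 = -5042582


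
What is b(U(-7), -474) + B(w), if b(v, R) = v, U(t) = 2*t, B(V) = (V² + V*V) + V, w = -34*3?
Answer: 20692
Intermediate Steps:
w = -102
B(V) = V + 2*V² (B(V) = (V² + V²) + V = 2*V² + V = V + 2*V²)
b(U(-7), -474) + B(w) = 2*(-7) - 102*(1 + 2*(-102)) = -14 - 102*(1 - 204) = -14 - 102*(-203) = -14 + 20706 = 20692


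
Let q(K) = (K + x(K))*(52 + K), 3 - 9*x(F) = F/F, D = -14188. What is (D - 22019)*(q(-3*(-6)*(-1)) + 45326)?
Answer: -1619233362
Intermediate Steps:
x(F) = 2/9 (x(F) = ⅓ - F/(9*F) = ⅓ - ⅑*1 = ⅓ - ⅑ = 2/9)
q(K) = (52 + K)*(2/9 + K) (q(K) = (K + 2/9)*(52 + K) = (2/9 + K)*(52 + K) = (52 + K)*(2/9 + K))
(D - 22019)*(q(-3*(-6)*(-1)) + 45326) = (-14188 - 22019)*((104/9 + (-3*(-6)*(-1))² + 470*(-3*(-6)*(-1))/9) + 45326) = -36207*((104/9 + (18*(-1))² + 470*(18*(-1))/9) + 45326) = -36207*((104/9 + (-18)² + (470/9)*(-18)) + 45326) = -36207*((104/9 + 324 - 940) + 45326) = -36207*(-5440/9 + 45326) = -36207*402494/9 = -1619233362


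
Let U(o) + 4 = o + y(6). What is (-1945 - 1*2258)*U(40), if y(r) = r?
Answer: -176526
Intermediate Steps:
U(o) = 2 + o (U(o) = -4 + (o + 6) = -4 + (6 + o) = 2 + o)
(-1945 - 1*2258)*U(40) = (-1945 - 1*2258)*(2 + 40) = (-1945 - 2258)*42 = -4203*42 = -176526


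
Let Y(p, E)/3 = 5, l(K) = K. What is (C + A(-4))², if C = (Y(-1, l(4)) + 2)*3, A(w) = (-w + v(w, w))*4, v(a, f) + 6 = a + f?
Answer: 121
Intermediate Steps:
v(a, f) = -6 + a + f (v(a, f) = -6 + (a + f) = -6 + a + f)
Y(p, E) = 15 (Y(p, E) = 3*5 = 15)
A(w) = -24 + 4*w (A(w) = (-w + (-6 + w + w))*4 = (-w + (-6 + 2*w))*4 = (-6 + w)*4 = -24 + 4*w)
C = 51 (C = (15 + 2)*3 = 17*3 = 51)
(C + A(-4))² = (51 + (-24 + 4*(-4)))² = (51 + (-24 - 16))² = (51 - 40)² = 11² = 121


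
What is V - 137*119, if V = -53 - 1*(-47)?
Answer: -16309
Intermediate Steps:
V = -6 (V = -53 + 47 = -6)
V - 137*119 = -6 - 137*119 = -6 - 16303 = -16309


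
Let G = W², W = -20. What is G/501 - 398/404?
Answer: -18899/101202 ≈ -0.18675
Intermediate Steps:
G = 400 (G = (-20)² = 400)
G/501 - 398/404 = 400/501 - 398/404 = 400*(1/501) - 398*1/404 = 400/501 - 199/202 = -18899/101202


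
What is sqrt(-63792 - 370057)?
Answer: I*sqrt(433849) ≈ 658.67*I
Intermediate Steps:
sqrt(-63792 - 370057) = sqrt(-433849) = I*sqrt(433849)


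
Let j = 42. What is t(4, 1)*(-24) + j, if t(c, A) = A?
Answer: 18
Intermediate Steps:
t(4, 1)*(-24) + j = 1*(-24) + 42 = -24 + 42 = 18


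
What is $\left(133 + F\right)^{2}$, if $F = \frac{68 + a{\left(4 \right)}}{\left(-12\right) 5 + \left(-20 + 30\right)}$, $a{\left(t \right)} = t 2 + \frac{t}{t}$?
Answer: $\frac{43204329}{2500} \approx 17282.0$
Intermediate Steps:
$a{\left(t \right)} = 1 + 2 t$ ($a{\left(t \right)} = 2 t + 1 = 1 + 2 t$)
$F = - \frac{77}{50}$ ($F = \frac{68 + \left(1 + 2 \cdot 4\right)}{\left(-12\right) 5 + \left(-20 + 30\right)} = \frac{68 + \left(1 + 8\right)}{-60 + 10} = \frac{68 + 9}{-50} = 77 \left(- \frac{1}{50}\right) = - \frac{77}{50} \approx -1.54$)
$\left(133 + F\right)^{2} = \left(133 - \frac{77}{50}\right)^{2} = \left(\frac{6573}{50}\right)^{2} = \frac{43204329}{2500}$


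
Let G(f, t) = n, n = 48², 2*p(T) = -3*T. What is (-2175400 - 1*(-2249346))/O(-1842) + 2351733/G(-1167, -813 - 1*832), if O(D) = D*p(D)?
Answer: 664935985463/651449088 ≈ 1020.7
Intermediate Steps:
p(T) = -3*T/2 (p(T) = (-3*T)/2 = -3*T/2)
O(D) = -3*D²/2 (O(D) = D*(-3*D/2) = -3*D²/2)
n = 2304
G(f, t) = 2304
(-2175400 - 1*(-2249346))/O(-1842) + 2351733/G(-1167, -813 - 1*832) = (-2175400 - 1*(-2249346))/((-3/2*(-1842)²)) + 2351733/2304 = (-2175400 + 2249346)/((-3/2*3392964)) + 2351733*(1/2304) = 73946/(-5089446) + 783911/768 = 73946*(-1/5089446) + 783911/768 = -36973/2544723 + 783911/768 = 664935985463/651449088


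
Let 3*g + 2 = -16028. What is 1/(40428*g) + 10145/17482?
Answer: 1095762861559/1888233267480 ≈ 0.58031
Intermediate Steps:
g = -16030/3 (g = -⅔ + (⅓)*(-16028) = -⅔ - 16028/3 = -16030/3 ≈ -5343.3)
1/(40428*g) + 10145/17482 = 1/(40428*(-16030/3)) + 10145/17482 = (1/40428)*(-3/16030) + 10145*(1/17482) = -1/216020280 + 10145/17482 = 1095762861559/1888233267480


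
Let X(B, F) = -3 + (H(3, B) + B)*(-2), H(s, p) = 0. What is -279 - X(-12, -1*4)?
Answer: -300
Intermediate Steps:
X(B, F) = -3 - 2*B (X(B, F) = -3 + (0 + B)*(-2) = -3 + B*(-2) = -3 - 2*B)
-279 - X(-12, -1*4) = -279 - (-3 - 2*(-12)) = -279 - (-3 + 24) = -279 - 1*21 = -279 - 21 = -300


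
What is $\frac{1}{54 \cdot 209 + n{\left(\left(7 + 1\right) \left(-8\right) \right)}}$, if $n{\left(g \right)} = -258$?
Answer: $\frac{1}{11028} \approx 9.0678 \cdot 10^{-5}$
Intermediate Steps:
$\frac{1}{54 \cdot 209 + n{\left(\left(7 + 1\right) \left(-8\right) \right)}} = \frac{1}{54 \cdot 209 - 258} = \frac{1}{11286 - 258} = \frac{1}{11028}$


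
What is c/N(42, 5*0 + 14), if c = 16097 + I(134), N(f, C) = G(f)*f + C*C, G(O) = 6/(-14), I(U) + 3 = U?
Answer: 8114/89 ≈ 91.169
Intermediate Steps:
I(U) = -3 + U
G(O) = -3/7 (G(O) = 6*(-1/14) = -3/7)
N(f, C) = C² - 3*f/7 (N(f, C) = -3*f/7 + C*C = -3*f/7 + C² = C² - 3*f/7)
c = 16228 (c = 16097 + (-3 + 134) = 16097 + 131 = 16228)
c/N(42, 5*0 + 14) = 16228/((5*0 + 14)² - 3/7*42) = 16228/((0 + 14)² - 18) = 16228/(14² - 18) = 16228/(196 - 18) = 16228/178 = 16228*(1/178) = 8114/89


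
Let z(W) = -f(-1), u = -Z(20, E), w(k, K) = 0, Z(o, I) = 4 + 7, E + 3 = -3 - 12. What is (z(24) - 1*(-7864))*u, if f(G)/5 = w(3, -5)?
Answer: -86504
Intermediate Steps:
E = -18 (E = -3 + (-3 - 12) = -3 - 15 = -18)
Z(o, I) = 11
f(G) = 0 (f(G) = 5*0 = 0)
u = -11 (u = -1*11 = -11)
z(W) = 0 (z(W) = -1*0 = 0)
(z(24) - 1*(-7864))*u = (0 - 1*(-7864))*(-11) = (0 + 7864)*(-11) = 7864*(-11) = -86504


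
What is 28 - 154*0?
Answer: 28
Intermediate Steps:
28 - 154*0 = 28 + 0 = 28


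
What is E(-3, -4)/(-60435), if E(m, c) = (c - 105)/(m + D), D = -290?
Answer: -109/17707455 ≈ -6.1556e-6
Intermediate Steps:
E(m, c) = (-105 + c)/(-290 + m) (E(m, c) = (c - 105)/(m - 290) = (-105 + c)/(-290 + m))
E(-3, -4)/(-60435) = ((-105 - 4)/(-290 - 3))/(-60435) = (-109/(-293))*(-1/60435) = -1/293*(-109)*(-1/60435) = (109/293)*(-1/60435) = -109/17707455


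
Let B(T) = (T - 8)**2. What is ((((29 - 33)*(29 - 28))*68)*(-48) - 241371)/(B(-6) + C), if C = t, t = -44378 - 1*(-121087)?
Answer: -15221/5127 ≈ -2.9688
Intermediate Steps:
t = 76709 (t = -44378 + 121087 = 76709)
C = 76709
B(T) = (-8 + T)**2
((((29 - 33)*(29 - 28))*68)*(-48) - 241371)/(B(-6) + C) = ((((29 - 33)*(29 - 28))*68)*(-48) - 241371)/((-8 - 6)**2 + 76709) = ((-4*1*68)*(-48) - 241371)/((-14)**2 + 76709) = (-4*68*(-48) - 241371)/(196 + 76709) = (-272*(-48) - 241371)/76905 = (13056 - 241371)*(1/76905) = -228315*1/76905 = -15221/5127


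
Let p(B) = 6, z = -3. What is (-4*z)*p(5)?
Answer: 72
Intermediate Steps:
(-4*z)*p(5) = -4*(-3)*6 = 12*6 = 72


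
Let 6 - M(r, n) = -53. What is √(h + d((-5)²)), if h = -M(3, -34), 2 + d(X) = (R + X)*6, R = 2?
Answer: √101 ≈ 10.050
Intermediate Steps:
M(r, n) = 59 (M(r, n) = 6 - 1*(-53) = 6 + 53 = 59)
d(X) = 10 + 6*X (d(X) = -2 + (2 + X)*6 = -2 + (12 + 6*X) = 10 + 6*X)
h = -59 (h = -1*59 = -59)
√(h + d((-5)²)) = √(-59 + (10 + 6*(-5)²)) = √(-59 + (10 + 6*25)) = √(-59 + (10 + 150)) = √(-59 + 160) = √101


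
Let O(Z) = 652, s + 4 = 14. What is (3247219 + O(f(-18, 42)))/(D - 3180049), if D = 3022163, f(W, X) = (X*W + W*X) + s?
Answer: -3247871/157886 ≈ -20.571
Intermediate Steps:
s = 10 (s = -4 + 14 = 10)
f(W, X) = 10 + 2*W*X (f(W, X) = (X*W + W*X) + 10 = (W*X + W*X) + 10 = 2*W*X + 10 = 10 + 2*W*X)
(3247219 + O(f(-18, 42)))/(D - 3180049) = (3247219 + 652)/(3022163 - 3180049) = 3247871/(-157886) = 3247871*(-1/157886) = -3247871/157886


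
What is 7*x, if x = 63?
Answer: 441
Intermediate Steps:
7*x = 7*63 = 441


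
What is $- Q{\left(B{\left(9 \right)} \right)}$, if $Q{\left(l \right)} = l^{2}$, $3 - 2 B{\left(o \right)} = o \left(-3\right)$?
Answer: $-225$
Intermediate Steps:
$B{\left(o \right)} = \frac{3}{2} + \frac{3 o}{2}$ ($B{\left(o \right)} = \frac{3}{2} - \frac{o \left(-3\right)}{2} = \frac{3}{2} - \frac{\left(-3\right) o}{2} = \frac{3}{2} + \frac{3 o}{2}$)
$- Q{\left(B{\left(9 \right)} \right)} = - \left(\frac{3}{2} + \frac{3}{2} \cdot 9\right)^{2} = - \left(\frac{3}{2} + \frac{27}{2}\right)^{2} = - 15^{2} = \left(-1\right) 225 = -225$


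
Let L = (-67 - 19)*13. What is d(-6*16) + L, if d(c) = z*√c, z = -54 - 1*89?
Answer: -1118 - 572*I*√6 ≈ -1118.0 - 1401.1*I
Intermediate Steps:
L = -1118 (L = -86*13 = -1118)
z = -143 (z = -54 - 89 = -143)
d(c) = -143*√c
d(-6*16) + L = -143*4*I*√6 - 1118 = -572*I*√6 - 1118 = -1118 - 572*I*√6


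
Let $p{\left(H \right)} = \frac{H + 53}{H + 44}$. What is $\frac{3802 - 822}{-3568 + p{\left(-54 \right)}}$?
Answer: $- \frac{29800}{35679} \approx -0.83523$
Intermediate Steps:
$p{\left(H \right)} = \frac{53 + H}{44 + H}$
$\frac{3802 - 822}{-3568 + p{\left(-54 \right)}} = \frac{3802 - 822}{-3568 + \frac{53 - 54}{44 - 54}} = \frac{2980}{-3568 + \frac{1}{-10} \left(-1\right)} = \frac{2980}{-3568 - - \frac{1}{10}} = \frac{2980}{-3568 + \frac{1}{10}} = \frac{2980}{- \frac{35679}{10}} = 2980 \left(- \frac{10}{35679}\right) = - \frac{29800}{35679}$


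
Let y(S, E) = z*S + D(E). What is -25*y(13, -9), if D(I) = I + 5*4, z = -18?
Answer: 5575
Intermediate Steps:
D(I) = 20 + I (D(I) = I + 20 = 20 + I)
y(S, E) = 20 + E - 18*S (y(S, E) = -18*S + (20 + E) = 20 + E - 18*S)
-25*y(13, -9) = -25*(20 - 9 - 18*13) = -25*(20 - 9 - 234) = -25*(-223) = 5575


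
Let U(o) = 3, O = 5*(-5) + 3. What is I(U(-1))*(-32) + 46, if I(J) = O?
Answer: 750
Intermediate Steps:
O = -22 (O = -25 + 3 = -22)
I(J) = -22
I(U(-1))*(-32) + 46 = -22*(-32) + 46 = 704 + 46 = 750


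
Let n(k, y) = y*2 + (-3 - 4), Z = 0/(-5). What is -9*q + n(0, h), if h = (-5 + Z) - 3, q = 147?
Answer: -1346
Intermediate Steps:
Z = 0 (Z = 0*(-⅕) = 0)
h = -8 (h = (-5 + 0) - 3 = -5 - 3 = -8)
n(k, y) = -7 + 2*y (n(k, y) = 2*y - 7 = -7 + 2*y)
-9*q + n(0, h) = -9*147 + (-7 + 2*(-8)) = -1323 + (-7 - 16) = -1323 - 23 = -1346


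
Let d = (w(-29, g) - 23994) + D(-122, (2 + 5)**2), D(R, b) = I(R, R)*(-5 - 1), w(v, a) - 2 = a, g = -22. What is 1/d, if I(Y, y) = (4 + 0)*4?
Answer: -1/24110 ≈ -4.1477e-5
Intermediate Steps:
I(Y, y) = 16 (I(Y, y) = 4*4 = 16)
w(v, a) = 2 + a
D(R, b) = -96 (D(R, b) = 16*(-5 - 1) = 16*(-6) = -96)
d = -24110 (d = ((2 - 22) - 23994) - 96 = (-20 - 23994) - 96 = -24014 - 96 = -24110)
1/d = 1/(-24110) = -1/24110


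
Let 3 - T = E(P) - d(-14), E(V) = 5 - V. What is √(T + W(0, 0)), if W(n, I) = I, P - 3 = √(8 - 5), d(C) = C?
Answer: √(-13 + √3) ≈ 3.3568*I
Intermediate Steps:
P = 3 + √3 (P = 3 + √(8 - 5) = 3 + √3 ≈ 4.7320)
T = -13 + √3 (T = 3 - ((5 - (3 + √3)) - 1*(-14)) = 3 - ((5 + (-3 - √3)) + 14) = 3 - ((2 - √3) + 14) = 3 - (16 - √3) = 3 + (-16 + √3) = -13 + √3 ≈ -11.268)
√(T + W(0, 0)) = √((-13 + √3) + 0) = √(-13 + √3)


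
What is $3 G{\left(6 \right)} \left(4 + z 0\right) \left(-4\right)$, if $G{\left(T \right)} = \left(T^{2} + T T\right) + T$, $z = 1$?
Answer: $-3744$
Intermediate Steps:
$G{\left(T \right)} = T + 2 T^{2}$ ($G{\left(T \right)} = \left(T^{2} + T^{2}\right) + T = 2 T^{2} + T = T + 2 T^{2}$)
$3 G{\left(6 \right)} \left(4 + z 0\right) \left(-4\right) = 3 \cdot 6 \left(1 + 2 \cdot 6\right) \left(4 + 1 \cdot 0\right) \left(-4\right) = 3 \cdot 6 \left(1 + 12\right) \left(4 + 0\right) \left(-4\right) = 3 \cdot 6 \cdot 13 \cdot 4 \left(-4\right) = 3 \cdot 78 \cdot 4 \left(-4\right) = 3 \cdot 312 \left(-4\right) = 936 \left(-4\right) = -3744$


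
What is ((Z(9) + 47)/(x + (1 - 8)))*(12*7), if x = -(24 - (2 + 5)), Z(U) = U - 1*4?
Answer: -182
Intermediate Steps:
Z(U) = -4 + U (Z(U) = U - 4 = -4 + U)
x = -17 (x = -(24 - 1*7) = -(24 - 7) = -1*17 = -17)
((Z(9) + 47)/(x + (1 - 8)))*(12*7) = (((-4 + 9) + 47)/(-17 + (1 - 8)))*(12*7) = ((5 + 47)/(-17 - 7))*84 = (52/(-24))*84 = (52*(-1/24))*84 = -13/6*84 = -182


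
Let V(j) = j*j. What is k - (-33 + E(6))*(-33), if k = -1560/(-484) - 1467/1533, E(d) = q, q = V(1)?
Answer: -65153415/61831 ≈ -1053.7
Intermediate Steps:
V(j) = j²
q = 1 (q = 1² = 1)
E(d) = 1
k = 140121/61831 (k = -1560*(-1/484) - 1467*1/1533 = 390/121 - 489/511 = 140121/61831 ≈ 2.2662)
k - (-33 + E(6))*(-33) = 140121/61831 - (-33 + 1)*(-33) = 140121/61831 - (-32)*(-33) = 140121/61831 - 1*1056 = 140121/61831 - 1056 = -65153415/61831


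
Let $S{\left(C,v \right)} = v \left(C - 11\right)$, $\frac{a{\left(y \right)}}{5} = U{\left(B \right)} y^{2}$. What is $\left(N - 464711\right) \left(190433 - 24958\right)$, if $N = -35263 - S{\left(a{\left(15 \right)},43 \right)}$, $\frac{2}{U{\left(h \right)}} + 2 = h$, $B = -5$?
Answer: $- \frac{562574789575}{7} \approx -8.0368 \cdot 10^{10}$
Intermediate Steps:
$U{\left(h \right)} = \frac{2}{-2 + h}$
$a{\left(y \right)} = - \frac{10 y^{2}}{7}$ ($a{\left(y \right)} = 5 \frac{2}{-2 - 5} y^{2} = 5 \frac{2}{-7} y^{2} = 5 \cdot 2 \left(- \frac{1}{7}\right) y^{2} = 5 \left(- \frac{2 y^{2}}{7}\right) = - \frac{10 y^{2}}{7}$)
$S{\left(C,v \right)} = v \left(-11 + C\right)$
$N = - \frac{146780}{7}$ ($N = -35263 - 43 \left(-11 - \frac{10 \cdot 15^{2}}{7}\right) = -35263 - 43 \left(-11 - \frac{2250}{7}\right) = -35263 - 43 \left(- \frac{2327}{7}\right) = -35263 - - \frac{100061}{7} = -35263 + \frac{100061}{7} = - \frac{146780}{7} \approx -20969.0$)
$\left(N - 464711\right) \left(190433 - 24958\right) = \left(- \frac{146780}{7} - 464711\right) \left(190433 - 24958\right) = \left(- \frac{3399757}{7}\right) 165475 = - \frac{562574789575}{7}$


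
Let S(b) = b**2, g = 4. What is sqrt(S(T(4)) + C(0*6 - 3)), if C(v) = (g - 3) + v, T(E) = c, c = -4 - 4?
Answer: sqrt(62) ≈ 7.8740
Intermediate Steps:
c = -8
T(E) = -8
C(v) = 1 + v (C(v) = (4 - 3) + v = 1 + v)
sqrt(S(T(4)) + C(0*6 - 3)) = sqrt((-8)**2 + (1 + (0*6 - 3))) = sqrt(64 + (1 + (0 - 3))) = sqrt(64 + (1 - 3)) = sqrt(64 - 2) = sqrt(62)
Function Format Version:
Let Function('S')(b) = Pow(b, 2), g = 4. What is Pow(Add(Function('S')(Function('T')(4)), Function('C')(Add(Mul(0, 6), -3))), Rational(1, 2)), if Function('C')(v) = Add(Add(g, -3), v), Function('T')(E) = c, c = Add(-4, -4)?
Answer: Pow(62, Rational(1, 2)) ≈ 7.8740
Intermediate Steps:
c = -8
Function('T')(E) = -8
Function('C')(v) = Add(1, v) (Function('C')(v) = Add(Add(4, -3), v) = Add(1, v))
Pow(Add(Function('S')(Function('T')(4)), Function('C')(Add(Mul(0, 6), -3))), Rational(1, 2)) = Pow(Add(Pow(-8, 2), Add(1, Add(Mul(0, 6), -3))), Rational(1, 2)) = Pow(Add(64, Add(1, Add(0, -3))), Rational(1, 2)) = Pow(Add(64, Add(1, -3)), Rational(1, 2)) = Pow(Add(64, -2), Rational(1, 2)) = Pow(62, Rational(1, 2))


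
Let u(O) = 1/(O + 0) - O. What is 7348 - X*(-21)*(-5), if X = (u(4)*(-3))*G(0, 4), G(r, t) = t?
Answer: 2623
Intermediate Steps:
u(O) = 1/O - O
X = 45 (X = ((1/4 - 1*4)*(-3))*4 = ((1/4 - 4)*(-3))*4 = -15/4*(-3)*4 = (45/4)*4 = 45)
7348 - X*(-21)*(-5) = 7348 - 45*(-21)*(-5) = 7348 - (-945)*(-5) = 7348 - 1*4725 = 7348 - 4725 = 2623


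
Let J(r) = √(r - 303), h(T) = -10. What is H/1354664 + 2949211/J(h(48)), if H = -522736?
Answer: -65342/169333 - 2949211*I*√313/313 ≈ -0.38588 - 1.667e+5*I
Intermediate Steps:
J(r) = √(-303 + r)
H/1354664 + 2949211/J(h(48)) = -522736/1354664 + 2949211/(√(-303 - 10)) = -522736*1/1354664 + 2949211/(√(-313)) = -65342/169333 + 2949211/((I*√313)) = -65342/169333 + 2949211*(-I*√313/313) = -65342/169333 - 2949211*I*√313/313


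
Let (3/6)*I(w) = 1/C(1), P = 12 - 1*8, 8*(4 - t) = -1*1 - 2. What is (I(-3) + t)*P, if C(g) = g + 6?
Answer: 261/14 ≈ 18.643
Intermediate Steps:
t = 35/8 (t = 4 - (-1*1 - 2)/8 = 4 - (-1 - 2)/8 = 4 - 1/8*(-3) = 4 + 3/8 = 35/8 ≈ 4.3750)
C(g) = 6 + g
P = 4 (P = 12 - 8 = 4)
I(w) = 2/7 (I(w) = 2/(6 + 1) = 2/7)
(I(-3) + t)*P = (2/7 + 35/8)*4 = (261/56)*4 = 261/14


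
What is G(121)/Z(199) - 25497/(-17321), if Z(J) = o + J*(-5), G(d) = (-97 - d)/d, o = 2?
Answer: 3067317019/2081170113 ≈ 1.4738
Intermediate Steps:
G(d) = (-97 - d)/d
Z(J) = 2 - 5*J (Z(J) = 2 + J*(-5) = 2 - 5*J)
G(121)/Z(199) - 25497/(-17321) = ((-97 - 1*121)/121)/(2 - 5*199) - 25497/(-17321) = ((-97 - 121)/121)/(2 - 995) - 25497*(-1/17321) = ((1/121)*(-218))/(-993) + 25497/17321 = -218/121*(-1/993) + 25497/17321 = 218/120153 + 25497/17321 = 3067317019/2081170113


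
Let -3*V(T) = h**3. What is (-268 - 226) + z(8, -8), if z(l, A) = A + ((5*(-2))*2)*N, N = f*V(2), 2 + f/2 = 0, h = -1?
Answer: -1426/3 ≈ -475.33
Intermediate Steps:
f = -4 (f = -4 + 2*0 = -4 + 0 = -4)
V(T) = 1/3 (V(T) = -1/3*(-1)**3 = -1/3*(-1) = 1/3)
N = -4/3 (N = -4*1/3 = -4/3 ≈ -1.3333)
z(l, A) = 80/3 + A (z(l, A) = A + ((5*(-2))*2)*(-4/3) = A - 10*2*(-4/3) = A - 20*(-4/3) = A + 80/3 = 80/3 + A)
(-268 - 226) + z(8, -8) = (-268 - 226) + (80/3 - 8) = -494 + 56/3 = -1426/3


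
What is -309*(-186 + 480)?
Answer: -90846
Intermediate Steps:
-309*(-186 + 480) = -309*294 = -90846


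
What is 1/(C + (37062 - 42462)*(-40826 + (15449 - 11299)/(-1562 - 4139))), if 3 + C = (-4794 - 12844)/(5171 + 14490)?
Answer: 112087361/24711264607198079 ≈ 4.5359e-9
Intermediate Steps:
C = -76621/19661 (C = -3 + (-4794 - 12844)/(5171 + 14490) = -3 - 17638/19661 = -76621/19661 ≈ -3.8971)
1/(C + (37062 - 42462)*(-40826 + (15449 - 11299)/(-1562 - 4139))) = 1/(-76621/19661 + (37062 - 42462)*(-40826 + (15449 - 11299)/(-1562 - 4139))) = 1/(-76621/19661 - 5400*(-40826 + 4150/(-5701))) = 1/(-76621/19661 - 5400*(-40826 + 4150*(-1/5701))) = 1/(-76621/19661 - 5400*(-40826 - 4150/5701)) = 1/(-76621/19661 - 5400*(-232753176/5701)) = 1/(-76621/19661 + 1256867150400/5701) = 1/(24711264607198079/112087361) = 112087361/24711264607198079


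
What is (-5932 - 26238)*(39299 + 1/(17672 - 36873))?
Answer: -24274841752660/19201 ≈ -1.2642e+9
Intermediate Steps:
(-5932 - 26238)*(39299 + 1/(17672 - 36873)) = -32170*(39299 + 1/(-19201)) = -32170*(39299 - 1/19201) = -32170*754580098/19201 = -24274841752660/19201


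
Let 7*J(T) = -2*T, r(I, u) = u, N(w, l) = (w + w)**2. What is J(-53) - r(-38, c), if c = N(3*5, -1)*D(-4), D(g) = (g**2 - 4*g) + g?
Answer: -176294/7 ≈ -25185.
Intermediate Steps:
N(w, l) = 4*w**2 (N(w, l) = (2*w)**2 = 4*w**2)
D(g) = g**2 - 3*g
c = 25200 (c = (4*(3*5)**2)*(-4*(-3 - 4)) = (4*15**2)*(-4*(-7)) = (4*225)*28 = 900*28 = 25200)
J(T) = -2*T/7 (J(T) = (-2*T)/7 = -2*T/7)
J(-53) - r(-38, c) = -2/7*(-53) - 1*25200 = 106/7 - 25200 = -176294/7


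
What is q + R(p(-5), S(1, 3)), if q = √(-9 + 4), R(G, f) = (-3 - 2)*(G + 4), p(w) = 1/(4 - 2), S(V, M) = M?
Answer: -45/2 + I*√5 ≈ -22.5 + 2.2361*I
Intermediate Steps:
p(w) = ½ (p(w) = 1/2 = ½)
R(G, f) = -20 - 5*G (R(G, f) = -5*(4 + G) = -20 - 5*G)
q = I*√5 (q = √(-5) = I*√5 ≈ 2.2361*I)
q + R(p(-5), S(1, 3)) = I*√5 + (-20 - 5*½) = I*√5 + (-20 - 5/2) = I*√5 - 45/2 = -45/2 + I*√5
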